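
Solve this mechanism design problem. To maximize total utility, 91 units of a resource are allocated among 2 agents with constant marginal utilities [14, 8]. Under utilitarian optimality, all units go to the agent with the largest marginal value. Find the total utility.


Step 1: The marginal utilities are [14, 8]
Step 2: The highest marginal utility is 14
Step 3: All 91 units go to that agent
Step 4: Total utility = 14 * 91 = 1274

1274


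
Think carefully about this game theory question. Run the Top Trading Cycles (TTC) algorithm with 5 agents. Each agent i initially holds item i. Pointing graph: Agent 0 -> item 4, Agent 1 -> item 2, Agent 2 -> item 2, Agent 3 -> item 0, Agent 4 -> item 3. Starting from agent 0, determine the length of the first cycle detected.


Step 1: Trace the pointer graph from agent 0: 0 -> 4 -> 3 -> 0
Step 2: A cycle is detected when we revisit agent 0
Step 3: The cycle is: 0 -> 4 -> 3 -> 0
Step 4: Cycle length = 3

3


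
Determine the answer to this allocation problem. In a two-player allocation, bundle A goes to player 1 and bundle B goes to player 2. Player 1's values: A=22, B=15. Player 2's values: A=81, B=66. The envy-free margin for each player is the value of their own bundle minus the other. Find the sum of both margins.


Step 1: Player 1's margin = v1(A) - v1(B) = 22 - 15 = 7
Step 2: Player 2's margin = v2(B) - v2(A) = 66 - 81 = -15
Step 3: Total margin = 7 + -15 = -8

-8


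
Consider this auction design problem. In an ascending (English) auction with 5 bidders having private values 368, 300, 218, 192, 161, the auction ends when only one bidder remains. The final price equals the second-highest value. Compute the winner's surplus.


Step 1: Identify the highest value: 368
Step 2: Identify the second-highest value: 300
Step 3: The final price = second-highest value = 300
Step 4: Surplus = 368 - 300 = 68

68


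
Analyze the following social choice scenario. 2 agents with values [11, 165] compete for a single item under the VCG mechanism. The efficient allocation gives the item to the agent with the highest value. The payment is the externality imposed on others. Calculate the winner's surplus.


Step 1: The winner is the agent with the highest value: agent 1 with value 165
Step 2: Values of other agents: [11]
Step 3: VCG payment = max of others' values = 11
Step 4: Surplus = 165 - 11 = 154

154


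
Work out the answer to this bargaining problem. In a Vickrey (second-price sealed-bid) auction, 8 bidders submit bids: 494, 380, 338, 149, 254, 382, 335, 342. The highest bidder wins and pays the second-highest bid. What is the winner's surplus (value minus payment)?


Step 1: Sort bids in descending order: 494, 382, 380, 342, 338, 335, 254, 149
Step 2: The winning bid is the highest: 494
Step 3: The payment equals the second-highest bid: 382
Step 4: Surplus = winner's bid - payment = 494 - 382 = 112

112


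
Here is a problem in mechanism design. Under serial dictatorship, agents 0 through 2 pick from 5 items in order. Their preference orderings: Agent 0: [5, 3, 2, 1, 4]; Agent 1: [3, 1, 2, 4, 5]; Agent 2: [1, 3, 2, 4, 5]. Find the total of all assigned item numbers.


Step 1: Agent 0 picks item 5
Step 2: Agent 1 picks item 3
Step 3: Agent 2 picks item 1
Step 4: Sum = 5 + 3 + 1 = 9

9


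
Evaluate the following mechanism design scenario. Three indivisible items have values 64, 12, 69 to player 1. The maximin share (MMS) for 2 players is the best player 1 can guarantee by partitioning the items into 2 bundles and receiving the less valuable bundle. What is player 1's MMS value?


Step 1: Item values = 64, 12, 69
Step 2: Enumerate all 2-bundle partitions and take the smaller bundle:
  Partition 1: {64} vs {12,69} -> bundles 64, 81; min = 64
  Partition 2: {12} vs {64,69} -> bundles 12, 133; min = 12
  Partition 3: {69} vs {64,12} -> bundles 69, 76; min = 69
Step 3: MMS = max(64, 12, 69) = 69

69


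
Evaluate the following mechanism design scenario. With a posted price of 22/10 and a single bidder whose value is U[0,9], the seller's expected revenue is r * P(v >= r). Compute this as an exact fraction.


Step 1: Posted price r = 11/5, value support [0,9]
Step 2: P(v >= r) = (9 - 11/5)/9 = 34/45
Step 3: Expected revenue = r * P(v >= r) = 11/5 * 34/45
Step 4: Revenue = 374/225

374/225


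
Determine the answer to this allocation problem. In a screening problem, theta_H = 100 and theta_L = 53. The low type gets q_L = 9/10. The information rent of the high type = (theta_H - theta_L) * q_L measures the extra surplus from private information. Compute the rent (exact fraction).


Step 1: theta_H - theta_L = 100 - 53 = 47
Step 2: Information rent = (theta_H - theta_L) * q_L
Step 3: = 47 * 9/10
Step 4: = 423/10

423/10


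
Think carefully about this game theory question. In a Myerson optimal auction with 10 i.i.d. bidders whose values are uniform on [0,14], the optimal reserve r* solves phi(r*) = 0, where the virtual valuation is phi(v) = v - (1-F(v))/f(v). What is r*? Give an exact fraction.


Step 1: For U[0,14], F(v) = v/14 and f(v) = 1/14
Step 2: phi(v) = v - (1 - v/14)/(1/14) = v - (14 - v) = 2v - 14
Step 3: Set phi(r*) = 0: 2r* - 14 = 0
Step 4: r* = 14/2 = 7 (the number of bidders n = 10 does not enter)

7


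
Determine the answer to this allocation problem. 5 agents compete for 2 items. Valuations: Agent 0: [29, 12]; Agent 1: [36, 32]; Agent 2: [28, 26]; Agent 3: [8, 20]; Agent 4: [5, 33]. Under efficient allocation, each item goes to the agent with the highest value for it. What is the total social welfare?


Step 1: For each item, find the maximum value among all agents.
Step 2: Item 0 -> Agent 1 (value 36)
Step 3: Item 1 -> Agent 4 (value 33)
Step 4: Total welfare = 36 + 33 = 69

69


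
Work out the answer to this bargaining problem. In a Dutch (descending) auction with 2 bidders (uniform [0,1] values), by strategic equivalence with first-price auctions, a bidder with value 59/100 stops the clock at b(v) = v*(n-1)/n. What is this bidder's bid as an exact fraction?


Step 1: Dutch auctions are strategically equivalent to first-price auctions
Step 2: The equilibrium bid is b(v) = v*(n-1)/n
Step 3: b = 59/100 * 1/2
Step 4: b = 59/200

59/200


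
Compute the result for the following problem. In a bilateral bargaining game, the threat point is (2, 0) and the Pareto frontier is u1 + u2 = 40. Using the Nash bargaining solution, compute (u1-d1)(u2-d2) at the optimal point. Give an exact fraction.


Step 1: The Nash solution splits surplus symmetrically above the disagreement point
Step 2: u1 = (total + d1 - d2)/2 = (40 + 2 - 0)/2 = 21
Step 3: u2 = (total - d1 + d2)/2 = (40 - 2 + 0)/2 = 19
Step 4: Nash product = (21 - 2) * (19 - 0)
Step 5: = 19 * 19 = 361

361


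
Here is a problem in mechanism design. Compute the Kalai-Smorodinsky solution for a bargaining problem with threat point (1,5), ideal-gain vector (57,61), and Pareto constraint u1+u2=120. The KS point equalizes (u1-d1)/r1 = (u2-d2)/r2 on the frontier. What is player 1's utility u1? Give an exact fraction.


Step 1: At the KS point, (u1-d1)/r1 = (u2-d2)/r2 = t and u1+u2 = 120
Step 2: u1 = d1 + r1*t and u2 = d2 + r2*t, so (d1 + r1*t) + (d2 + r2*t) = 120
Step 3: t = (120 - 1 - 5)/(57 + 61) = 114/118 = 57/59
Step 4: u1 = d1 + r1*t = 1 + 57 * 57/59 = 3308/59
Step 5: (Check: u2 = d2 + r2*t = 3772/59; u1+u2 = 3308/59 + 3772/59 = 120, on the frontier.)

3308/59


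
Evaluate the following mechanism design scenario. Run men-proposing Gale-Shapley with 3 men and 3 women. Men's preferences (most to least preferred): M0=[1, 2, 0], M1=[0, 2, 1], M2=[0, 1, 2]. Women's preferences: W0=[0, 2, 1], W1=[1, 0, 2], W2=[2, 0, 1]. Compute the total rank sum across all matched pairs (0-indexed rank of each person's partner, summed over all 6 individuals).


Step 1: Run Gale-Shapley (men propose, women hold best offer):
  M0 proposes to W1; she accepts
  M1 proposes to W0; she accepts
  M2 proposes to W0; she switches from M1
  M1 proposes to W2; she accepts
Step 2: Final matching: W0-M2, W1-M0, W2-M1
Step 3: 0-indexed ranks (man's rank of his match, then woman's): 0 + 1 + 0 + 1 + 1 + 2
Step 4: Total rank sum = 5

5


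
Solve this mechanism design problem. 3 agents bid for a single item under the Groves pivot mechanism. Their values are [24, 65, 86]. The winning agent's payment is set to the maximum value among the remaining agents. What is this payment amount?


Step 1: The efficient winner is agent 2 with value 86
Step 2: Other agents' values: [24, 65]
Step 3: Pivot payment = max(others) = 65
Step 4: The winner pays 65

65


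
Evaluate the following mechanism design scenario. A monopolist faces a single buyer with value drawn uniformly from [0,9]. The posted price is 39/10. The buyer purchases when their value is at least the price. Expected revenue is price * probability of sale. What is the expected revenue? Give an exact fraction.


Step 1: Posted price r = 39/10, value support [0,9]
Step 2: P(v >= r) = (9 - 39/10)/9 = 17/30
Step 3: Expected revenue = r * P(v >= r) = 39/10 * 17/30
Step 4: Revenue = 221/100

221/100


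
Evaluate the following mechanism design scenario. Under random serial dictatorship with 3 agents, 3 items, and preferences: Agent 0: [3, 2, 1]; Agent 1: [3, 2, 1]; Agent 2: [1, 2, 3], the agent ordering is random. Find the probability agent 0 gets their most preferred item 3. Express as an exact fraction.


Step 1: Agent 0 wants item 3
Step 2: There are 6 possible orderings of agents
Step 3: In 3 orderings, agent 0 gets item 3
Step 4: Probability = 3/6 = 1/2

1/2


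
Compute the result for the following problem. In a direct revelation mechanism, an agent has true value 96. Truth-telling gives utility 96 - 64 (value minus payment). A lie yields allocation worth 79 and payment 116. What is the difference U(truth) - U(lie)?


Step 1: U(truth) = value - payment = 96 - 64 = 32
Step 2: U(lie) = allocation - payment = 79 - 116 = -37
Step 3: IC gap = 32 - (-37) = 69

69


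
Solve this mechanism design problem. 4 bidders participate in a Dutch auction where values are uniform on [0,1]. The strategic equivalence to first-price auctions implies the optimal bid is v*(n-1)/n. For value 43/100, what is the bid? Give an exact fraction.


Step 1: Dutch auctions are strategically equivalent to first-price auctions
Step 2: The equilibrium bid is b(v) = v*(n-1)/n
Step 3: b = 43/100 * 3/4
Step 4: b = 129/400

129/400


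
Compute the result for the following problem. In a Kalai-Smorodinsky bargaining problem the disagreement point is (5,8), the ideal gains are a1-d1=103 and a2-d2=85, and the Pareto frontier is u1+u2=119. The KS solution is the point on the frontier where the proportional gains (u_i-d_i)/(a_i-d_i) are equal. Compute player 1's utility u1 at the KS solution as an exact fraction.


Step 1: At the KS point, (u1-d1)/r1 = (u2-d2)/r2 = t and u1+u2 = 119
Step 2: u1 = d1 + r1*t and u2 = d2 + r2*t, so (d1 + r1*t) + (d2 + r2*t) = 119
Step 3: t = (119 - 5 - 8)/(103 + 85) = 106/188 = 53/94
Step 4: u1 = d1 + r1*t = 5 + 103 * 53/94 = 5929/94
Step 5: (Check: u2 = d2 + r2*t = 5257/94; u1+u2 = 5929/94 + 5257/94 = 119, on the frontier.)

5929/94


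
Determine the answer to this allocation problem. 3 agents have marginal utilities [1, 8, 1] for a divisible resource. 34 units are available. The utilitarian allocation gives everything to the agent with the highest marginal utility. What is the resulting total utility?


Step 1: The marginal utilities are [1, 8, 1]
Step 2: The highest marginal utility is 8
Step 3: All 34 units go to that agent
Step 4: Total utility = 8 * 34 = 272

272


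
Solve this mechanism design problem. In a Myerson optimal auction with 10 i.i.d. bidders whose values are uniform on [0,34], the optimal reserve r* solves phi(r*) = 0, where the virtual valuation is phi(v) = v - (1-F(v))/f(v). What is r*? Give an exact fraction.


Step 1: For U[0,34], F(v) = v/34 and f(v) = 1/34
Step 2: phi(v) = v - (1 - v/34)/(1/34) = v - (34 - v) = 2v - 34
Step 3: Set phi(r*) = 0: 2r* - 34 = 0
Step 4: r* = 34/2 = 17 (the number of bidders n = 10 does not enter)

17


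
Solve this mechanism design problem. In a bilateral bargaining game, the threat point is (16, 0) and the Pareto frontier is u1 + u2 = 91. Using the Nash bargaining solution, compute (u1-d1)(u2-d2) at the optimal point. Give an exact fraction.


Step 1: The Nash solution splits surplus symmetrically above the disagreement point
Step 2: u1 = (total + d1 - d2)/2 = (91 + 16 - 0)/2 = 107/2
Step 3: u2 = (total - d1 + d2)/2 = (91 - 16 + 0)/2 = 75/2
Step 4: Nash product = (107/2 - 16) * (75/2 - 0)
Step 5: = 75/2 * 75/2 = 5625/4

5625/4


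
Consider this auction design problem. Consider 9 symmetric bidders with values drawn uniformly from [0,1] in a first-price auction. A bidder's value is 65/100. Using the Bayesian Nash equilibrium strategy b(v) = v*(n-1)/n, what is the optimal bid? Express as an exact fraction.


Step 1: The symmetric BNE bidding function is b(v) = v * (n-1) / n
Step 2: Substitute v = 13/20 and n = 9
Step 3: b = 13/20 * 8/9
Step 4: b = 26/45

26/45


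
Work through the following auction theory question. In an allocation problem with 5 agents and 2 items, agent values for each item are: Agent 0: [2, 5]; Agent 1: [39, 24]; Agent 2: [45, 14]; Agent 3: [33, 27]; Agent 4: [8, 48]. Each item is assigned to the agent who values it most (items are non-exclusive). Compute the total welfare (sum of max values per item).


Step 1: For each item, find the maximum value among all agents.
Step 2: Item 0 -> Agent 2 (value 45)
Step 3: Item 1 -> Agent 4 (value 48)
Step 4: Total welfare = 45 + 48 = 93

93


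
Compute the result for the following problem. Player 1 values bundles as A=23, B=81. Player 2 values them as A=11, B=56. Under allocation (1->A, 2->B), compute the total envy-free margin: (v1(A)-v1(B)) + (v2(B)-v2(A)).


Step 1: Player 1's margin = v1(A) - v1(B) = 23 - 81 = -58
Step 2: Player 2's margin = v2(B) - v2(A) = 56 - 11 = 45
Step 3: Total margin = -58 + 45 = -13

-13


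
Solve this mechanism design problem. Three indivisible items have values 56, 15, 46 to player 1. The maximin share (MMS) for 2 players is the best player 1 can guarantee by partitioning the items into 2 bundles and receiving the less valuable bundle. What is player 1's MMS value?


Step 1: Item values = 56, 15, 46
Step 2: Enumerate all 2-bundle partitions and take the smaller bundle:
  Partition 1: {56} vs {15,46} -> bundles 56, 61; min = 56
  Partition 2: {15} vs {56,46} -> bundles 15, 102; min = 15
  Partition 3: {46} vs {56,15} -> bundles 46, 71; min = 46
Step 3: MMS = max(56, 15, 46) = 56

56


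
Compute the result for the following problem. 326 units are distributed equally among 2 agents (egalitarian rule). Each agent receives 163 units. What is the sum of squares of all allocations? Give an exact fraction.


Step 1: Each agent's share = 326/2 = 163
Step 2: Square of each share = (163)^2 = 26569
Step 3: Sum of squares = 2 * 26569 = 53138

53138


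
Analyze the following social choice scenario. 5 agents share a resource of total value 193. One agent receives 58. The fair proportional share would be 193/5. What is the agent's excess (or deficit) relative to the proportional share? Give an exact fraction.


Step 1: Proportional share = 193/5
Step 2: Agent's actual allocation = 58
Step 3: Excess = 58 - 193/5 = 97/5

97/5


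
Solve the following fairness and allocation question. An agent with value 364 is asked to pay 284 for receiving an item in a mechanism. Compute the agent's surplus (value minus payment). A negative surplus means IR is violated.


Step 1: Surplus = value - payment = 364 - 284 = 80
Step 2: IR is satisfied (surplus >= 0)

80


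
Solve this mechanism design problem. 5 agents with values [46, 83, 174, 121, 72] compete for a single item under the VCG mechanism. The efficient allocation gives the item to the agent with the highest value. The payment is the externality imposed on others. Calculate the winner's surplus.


Step 1: The winner is the agent with the highest value: agent 2 with value 174
Step 2: Values of other agents: [46, 83, 121, 72]
Step 3: VCG payment = max of others' values = 121
Step 4: Surplus = 174 - 121 = 53

53


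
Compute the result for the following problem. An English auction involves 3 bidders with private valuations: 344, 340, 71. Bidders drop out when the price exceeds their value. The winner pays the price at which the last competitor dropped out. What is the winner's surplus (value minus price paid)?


Step 1: Identify the highest value: 344
Step 2: Identify the second-highest value: 340
Step 3: The final price = second-highest value = 340
Step 4: Surplus = 344 - 340 = 4

4


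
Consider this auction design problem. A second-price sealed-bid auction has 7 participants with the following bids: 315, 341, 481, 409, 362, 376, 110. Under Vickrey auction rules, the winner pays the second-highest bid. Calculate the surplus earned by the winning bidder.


Step 1: Sort bids in descending order: 481, 409, 376, 362, 341, 315, 110
Step 2: The winning bid is the highest: 481
Step 3: The payment equals the second-highest bid: 409
Step 4: Surplus = winner's bid - payment = 481 - 409 = 72

72


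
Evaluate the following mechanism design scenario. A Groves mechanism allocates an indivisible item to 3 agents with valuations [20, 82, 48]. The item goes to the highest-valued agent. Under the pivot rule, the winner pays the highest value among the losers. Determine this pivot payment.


Step 1: The efficient winner is agent 1 with value 82
Step 2: Other agents' values: [20, 48]
Step 3: Pivot payment = max(others) = 48
Step 4: The winner pays 48

48


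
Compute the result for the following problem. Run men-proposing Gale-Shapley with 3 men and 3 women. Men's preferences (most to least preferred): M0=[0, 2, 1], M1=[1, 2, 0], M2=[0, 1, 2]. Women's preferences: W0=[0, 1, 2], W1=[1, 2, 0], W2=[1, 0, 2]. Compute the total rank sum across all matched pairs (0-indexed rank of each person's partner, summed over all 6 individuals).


Step 1: Run Gale-Shapley (men propose, women hold best offer):
  M0 proposes to W0; she accepts
  M1 proposes to W1; she accepts
  M2 proposes to W0; rejected
  M2 proposes to W1; rejected
  M2 proposes to W2; she accepts
Step 2: Final matching: W0-M0, W1-M1, W2-M2
Step 3: 0-indexed ranks (man's rank of his match, then woman's): 0 + 0 + 0 + 0 + 2 + 2
Step 4: Total rank sum = 4

4


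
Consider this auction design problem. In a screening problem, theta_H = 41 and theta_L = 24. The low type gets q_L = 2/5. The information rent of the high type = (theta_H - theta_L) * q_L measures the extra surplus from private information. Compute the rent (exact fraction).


Step 1: theta_H - theta_L = 41 - 24 = 17
Step 2: Information rent = (theta_H - theta_L) * q_L
Step 3: = 17 * 2/5
Step 4: = 34/5

34/5


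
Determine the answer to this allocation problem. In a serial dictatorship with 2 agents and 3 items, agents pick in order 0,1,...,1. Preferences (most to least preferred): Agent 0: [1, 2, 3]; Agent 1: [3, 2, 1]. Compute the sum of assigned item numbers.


Step 1: Agent 0 picks item 1
Step 2: Agent 1 picks item 3
Step 3: Sum = 1 + 3 = 4

4


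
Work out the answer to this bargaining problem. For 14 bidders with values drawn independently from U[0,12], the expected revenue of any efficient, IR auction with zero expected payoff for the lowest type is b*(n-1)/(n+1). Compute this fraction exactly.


Step 1: By Revenue Equivalence, expected revenue = b*(n-1)/(n+1)
Step 2: Substituting n = 14, b = 12
Step 3: Revenue = 12*(14-1)/(14+1) = 12*13/15
Step 4: Revenue = 156/15 = 52/5

52/5


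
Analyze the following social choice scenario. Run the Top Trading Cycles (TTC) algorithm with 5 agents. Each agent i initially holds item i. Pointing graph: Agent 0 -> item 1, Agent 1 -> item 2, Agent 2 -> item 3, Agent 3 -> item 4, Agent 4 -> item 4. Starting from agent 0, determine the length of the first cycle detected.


Step 1: Trace the pointer graph from agent 0: 0 -> 1 -> 2 -> 3 -> 4 -> 4
Step 2: A cycle is detected when we revisit agent 4
Step 3: The cycle is: 4 -> 4
Step 4: Cycle length = 1

1


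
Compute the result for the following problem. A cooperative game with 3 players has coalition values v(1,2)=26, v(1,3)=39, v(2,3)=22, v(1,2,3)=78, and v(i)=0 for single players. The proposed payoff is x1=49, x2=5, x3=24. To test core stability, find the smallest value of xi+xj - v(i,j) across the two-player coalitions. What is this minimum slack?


Step 1: Slack for coalition (1,2): x1+x2 - v12 = 54 - 26 = 28
Step 2: Slack for coalition (1,3): x1+x3 - v13 = 73 - 39 = 34
Step 3: Slack for coalition (2,3): x2+x3 - v23 = 29 - 22 = 7
Step 4: Minimum slack = min(28, 34, 7) = 7, attained by (2,3); no pair can gain by deviating, so the allocation is in the core

7


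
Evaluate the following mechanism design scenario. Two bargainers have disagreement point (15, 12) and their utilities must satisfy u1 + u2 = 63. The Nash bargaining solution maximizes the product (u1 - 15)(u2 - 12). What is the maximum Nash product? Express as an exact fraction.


Step 1: The Nash solution splits surplus symmetrically above the disagreement point
Step 2: u1 = (total + d1 - d2)/2 = (63 + 15 - 12)/2 = 33
Step 3: u2 = (total - d1 + d2)/2 = (63 - 15 + 12)/2 = 30
Step 4: Nash product = (33 - 15) * (30 - 12)
Step 5: = 18 * 18 = 324

324


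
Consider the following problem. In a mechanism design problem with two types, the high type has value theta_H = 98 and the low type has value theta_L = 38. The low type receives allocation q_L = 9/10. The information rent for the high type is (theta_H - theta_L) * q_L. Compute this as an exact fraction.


Step 1: theta_H - theta_L = 98 - 38 = 60
Step 2: Information rent = (theta_H - theta_L) * q_L
Step 3: = 60 * 9/10
Step 4: = 54

54


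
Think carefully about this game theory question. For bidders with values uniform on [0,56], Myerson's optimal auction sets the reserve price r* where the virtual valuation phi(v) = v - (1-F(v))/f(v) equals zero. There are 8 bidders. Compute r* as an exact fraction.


Step 1: For U[0,56], F(v) = v/56 and f(v) = 1/56
Step 2: phi(v) = v - (1 - v/56)/(1/56) = v - (56 - v) = 2v - 56
Step 3: Set phi(r*) = 0: 2r* - 56 = 0
Step 4: r* = 56/2 = 28 (the number of bidders n = 8 does not enter)

28


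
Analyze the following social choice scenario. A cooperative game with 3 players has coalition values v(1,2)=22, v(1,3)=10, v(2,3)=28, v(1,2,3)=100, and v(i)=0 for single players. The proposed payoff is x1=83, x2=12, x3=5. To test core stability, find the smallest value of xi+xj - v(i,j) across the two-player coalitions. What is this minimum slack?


Step 1: Slack for coalition (1,2): x1+x2 - v12 = 95 - 22 = 73
Step 2: Slack for coalition (1,3): x1+x3 - v13 = 88 - 10 = 78
Step 3: Slack for coalition (2,3): x2+x3 - v23 = 17 - 28 = -11
Step 4: Minimum slack = min(73, 78, -11) = -11, attained by (2,3); coalition (2,3) can block (slack < 0), so the allocation is not in the core

-11


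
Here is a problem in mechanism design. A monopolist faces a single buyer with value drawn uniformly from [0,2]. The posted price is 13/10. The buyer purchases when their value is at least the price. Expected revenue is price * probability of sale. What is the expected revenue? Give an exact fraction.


Step 1: Posted price r = 13/10, value support [0,2]
Step 2: P(v >= r) = (2 - 13/10)/2 = 7/20
Step 3: Expected revenue = r * P(v >= r) = 13/10 * 7/20
Step 4: Revenue = 91/200

91/200


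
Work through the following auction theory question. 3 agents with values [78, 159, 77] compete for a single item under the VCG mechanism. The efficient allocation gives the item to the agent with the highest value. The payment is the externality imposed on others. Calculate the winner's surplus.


Step 1: The winner is the agent with the highest value: agent 1 with value 159
Step 2: Values of other agents: [78, 77]
Step 3: VCG payment = max of others' values = 78
Step 4: Surplus = 159 - 78 = 81

81


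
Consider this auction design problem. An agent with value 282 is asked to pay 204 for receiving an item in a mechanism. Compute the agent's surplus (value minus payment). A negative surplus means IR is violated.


Step 1: Surplus = value - payment = 282 - 204 = 78
Step 2: IR is satisfied (surplus >= 0)

78


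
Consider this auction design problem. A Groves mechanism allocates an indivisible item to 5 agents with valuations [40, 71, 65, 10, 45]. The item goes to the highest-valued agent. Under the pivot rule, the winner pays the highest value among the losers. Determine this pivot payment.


Step 1: The efficient winner is agent 1 with value 71
Step 2: Other agents' values: [40, 65, 10, 45]
Step 3: Pivot payment = max(others) = 65
Step 4: The winner pays 65

65


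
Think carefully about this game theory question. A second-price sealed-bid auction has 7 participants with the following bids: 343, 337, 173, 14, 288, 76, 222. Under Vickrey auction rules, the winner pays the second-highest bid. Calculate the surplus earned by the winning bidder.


Step 1: Sort bids in descending order: 343, 337, 288, 222, 173, 76, 14
Step 2: The winning bid is the highest: 343
Step 3: The payment equals the second-highest bid: 337
Step 4: Surplus = winner's bid - payment = 343 - 337 = 6

6


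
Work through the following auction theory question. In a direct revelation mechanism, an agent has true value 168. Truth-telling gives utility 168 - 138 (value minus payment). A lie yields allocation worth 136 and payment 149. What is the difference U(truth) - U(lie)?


Step 1: U(truth) = value - payment = 168 - 138 = 30
Step 2: U(lie) = allocation - payment = 136 - 149 = -13
Step 3: IC gap = 30 - (-13) = 43

43


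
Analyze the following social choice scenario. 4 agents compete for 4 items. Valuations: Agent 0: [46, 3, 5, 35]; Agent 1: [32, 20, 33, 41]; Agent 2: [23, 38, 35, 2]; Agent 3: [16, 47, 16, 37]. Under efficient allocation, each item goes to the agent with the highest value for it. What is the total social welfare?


Step 1: For each item, find the maximum value among all agents.
Step 2: Item 0 -> Agent 0 (value 46)
Step 3: Item 1 -> Agent 3 (value 47)
Step 4: Item 2 -> Agent 2 (value 35)
Step 5: Item 3 -> Agent 1 (value 41)
Step 6: Total welfare = 46 + 47 + 35 + 41 = 169

169


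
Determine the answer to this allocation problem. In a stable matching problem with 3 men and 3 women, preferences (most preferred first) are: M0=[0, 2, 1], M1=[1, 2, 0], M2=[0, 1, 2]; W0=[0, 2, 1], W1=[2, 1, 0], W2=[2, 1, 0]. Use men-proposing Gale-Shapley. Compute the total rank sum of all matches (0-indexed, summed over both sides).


Step 1: Run Gale-Shapley (men propose, women hold best offer):
  M0 proposes to W0; she accepts
  M1 proposes to W1; she accepts
  M2 proposes to W0; rejected
  M2 proposes to W1; she switches from M1
  M1 proposes to W2; she accepts
Step 2: Final matching: W0-M0, W1-M2, W2-M1
Step 3: 0-indexed ranks (man's rank of his match, then woman's): 0 + 0 + 1 + 0 + 1 + 1
Step 4: Total rank sum = 3

3


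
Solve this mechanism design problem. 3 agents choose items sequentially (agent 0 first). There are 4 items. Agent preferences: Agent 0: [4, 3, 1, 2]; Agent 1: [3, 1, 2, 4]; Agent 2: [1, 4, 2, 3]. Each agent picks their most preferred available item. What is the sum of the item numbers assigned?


Step 1: Agent 0 picks item 4
Step 2: Agent 1 picks item 3
Step 3: Agent 2 picks item 1
Step 4: Sum = 4 + 3 + 1 = 8

8


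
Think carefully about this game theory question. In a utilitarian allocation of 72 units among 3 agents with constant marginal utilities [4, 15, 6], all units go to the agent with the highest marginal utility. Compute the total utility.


Step 1: The marginal utilities are [4, 15, 6]
Step 2: The highest marginal utility is 15
Step 3: All 72 units go to that agent
Step 4: Total utility = 15 * 72 = 1080

1080


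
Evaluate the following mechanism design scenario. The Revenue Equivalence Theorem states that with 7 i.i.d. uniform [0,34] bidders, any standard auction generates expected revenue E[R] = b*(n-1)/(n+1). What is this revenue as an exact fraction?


Step 1: By Revenue Equivalence, expected revenue = b*(n-1)/(n+1)
Step 2: Substituting n = 7, b = 34
Step 3: Revenue = 34*(7-1)/(7+1) = 34*6/8
Step 4: Revenue = 204/8 = 51/2

51/2


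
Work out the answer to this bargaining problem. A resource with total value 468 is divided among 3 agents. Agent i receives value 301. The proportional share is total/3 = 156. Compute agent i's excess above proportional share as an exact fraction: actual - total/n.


Step 1: Proportional share = 468/3 = 156
Step 2: Agent's actual allocation = 301
Step 3: Excess = 301 - 156 = 145

145


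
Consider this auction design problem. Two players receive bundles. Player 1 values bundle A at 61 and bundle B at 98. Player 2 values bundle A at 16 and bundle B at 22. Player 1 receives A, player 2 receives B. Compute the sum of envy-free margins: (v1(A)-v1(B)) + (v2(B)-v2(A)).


Step 1: Player 1's margin = v1(A) - v1(B) = 61 - 98 = -37
Step 2: Player 2's margin = v2(B) - v2(A) = 22 - 16 = 6
Step 3: Total margin = -37 + 6 = -31

-31


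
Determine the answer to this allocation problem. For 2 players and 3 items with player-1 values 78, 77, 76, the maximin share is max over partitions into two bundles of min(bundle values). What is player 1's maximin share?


Step 1: Item values = 78, 77, 76
Step 2: Enumerate all 2-bundle partitions and take the smaller bundle:
  Partition 1: {78} vs {77,76} -> bundles 78, 153; min = 78
  Partition 2: {77} vs {78,76} -> bundles 77, 154; min = 77
  Partition 3: {76} vs {78,77} -> bundles 76, 155; min = 76
Step 3: MMS = max(78, 77, 76) = 78

78


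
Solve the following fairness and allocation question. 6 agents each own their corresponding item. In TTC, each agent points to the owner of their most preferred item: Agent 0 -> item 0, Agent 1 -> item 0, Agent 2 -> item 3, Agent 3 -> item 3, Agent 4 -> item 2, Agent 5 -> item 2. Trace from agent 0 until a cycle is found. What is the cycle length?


Step 1: Trace the pointer graph from agent 0: 0 -> 0
Step 2: A cycle is detected when we revisit agent 0
Step 3: The cycle is: 0 -> 0
Step 4: Cycle length = 1

1


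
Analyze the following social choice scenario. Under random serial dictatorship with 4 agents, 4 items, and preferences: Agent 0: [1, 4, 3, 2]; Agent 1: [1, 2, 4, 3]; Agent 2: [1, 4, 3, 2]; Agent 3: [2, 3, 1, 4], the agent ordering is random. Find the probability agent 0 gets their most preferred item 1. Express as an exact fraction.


Step 1: Agent 0 wants item 1
Step 2: There are 24 possible orderings of agents
Step 3: In 8 orderings, agent 0 gets item 1
Step 4: Probability = 8/24 = 1/3

1/3


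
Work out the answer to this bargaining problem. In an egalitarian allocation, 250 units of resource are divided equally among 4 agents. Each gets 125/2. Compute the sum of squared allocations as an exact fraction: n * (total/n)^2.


Step 1: Each agent's share = 250/4 = 125/2
Step 2: Square of each share = (125/2)^2 = 15625/4
Step 3: Sum of squares = 4 * 15625/4 = 15625

15625


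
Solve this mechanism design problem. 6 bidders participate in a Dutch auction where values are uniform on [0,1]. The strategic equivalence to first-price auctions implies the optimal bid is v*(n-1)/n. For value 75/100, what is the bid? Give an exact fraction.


Step 1: Dutch auctions are strategically equivalent to first-price auctions
Step 2: The equilibrium bid is b(v) = v*(n-1)/n
Step 3: b = 3/4 * 5/6
Step 4: b = 5/8

5/8


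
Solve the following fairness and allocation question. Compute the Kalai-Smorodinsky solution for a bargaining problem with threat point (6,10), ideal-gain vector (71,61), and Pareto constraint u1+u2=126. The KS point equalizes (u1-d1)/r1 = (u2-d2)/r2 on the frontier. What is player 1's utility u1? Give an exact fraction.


Step 1: At the KS point, (u1-d1)/r1 = (u2-d2)/r2 = t and u1+u2 = 126
Step 2: u1 = d1 + r1*t and u2 = d2 + r2*t, so (d1 + r1*t) + (d2 + r2*t) = 126
Step 3: t = (126 - 6 - 10)/(71 + 61) = 110/132 = 5/6
Step 4: u1 = d1 + r1*t = 6 + 71 * 5/6 = 391/6
Step 5: (Check: u2 = d2 + r2*t = 365/6; u1+u2 = 391/6 + 365/6 = 126, on the frontier.)

391/6


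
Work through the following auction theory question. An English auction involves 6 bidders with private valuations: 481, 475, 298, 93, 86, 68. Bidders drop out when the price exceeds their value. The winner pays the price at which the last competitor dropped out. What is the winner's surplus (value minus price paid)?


Step 1: Identify the highest value: 481
Step 2: Identify the second-highest value: 475
Step 3: The final price = second-highest value = 475
Step 4: Surplus = 481 - 475 = 6

6


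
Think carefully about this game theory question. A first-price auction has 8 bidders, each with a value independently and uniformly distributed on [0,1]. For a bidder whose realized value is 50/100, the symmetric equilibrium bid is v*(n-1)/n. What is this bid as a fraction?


Step 1: The symmetric BNE bidding function is b(v) = v * (n-1) / n
Step 2: Substitute v = 1/2 and n = 8
Step 3: b = 1/2 * 7/8
Step 4: b = 7/16

7/16


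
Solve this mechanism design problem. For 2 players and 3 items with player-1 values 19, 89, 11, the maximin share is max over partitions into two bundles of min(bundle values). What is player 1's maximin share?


Step 1: Item values = 19, 89, 11
Step 2: Enumerate all 2-bundle partitions and take the smaller bundle:
  Partition 1: {19} vs {89,11} -> bundles 19, 100; min = 19
  Partition 2: {89} vs {19,11} -> bundles 89, 30; min = 30
  Partition 3: {11} vs {19,89} -> bundles 11, 108; min = 11
Step 3: MMS = max(19, 30, 11) = 30

30


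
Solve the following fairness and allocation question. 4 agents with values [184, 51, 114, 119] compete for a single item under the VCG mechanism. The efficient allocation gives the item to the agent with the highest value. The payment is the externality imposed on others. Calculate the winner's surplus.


Step 1: The winner is the agent with the highest value: agent 0 with value 184
Step 2: Values of other agents: [51, 114, 119]
Step 3: VCG payment = max of others' values = 119
Step 4: Surplus = 184 - 119 = 65

65


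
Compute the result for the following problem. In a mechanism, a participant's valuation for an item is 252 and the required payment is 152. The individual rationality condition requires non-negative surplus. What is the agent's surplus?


Step 1: Surplus = value - payment = 252 - 152 = 100
Step 2: IR is satisfied (surplus >= 0)

100


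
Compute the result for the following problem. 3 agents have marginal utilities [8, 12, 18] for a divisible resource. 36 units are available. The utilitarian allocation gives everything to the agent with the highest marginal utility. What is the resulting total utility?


Step 1: The marginal utilities are [8, 12, 18]
Step 2: The highest marginal utility is 18
Step 3: All 36 units go to that agent
Step 4: Total utility = 18 * 36 = 648

648


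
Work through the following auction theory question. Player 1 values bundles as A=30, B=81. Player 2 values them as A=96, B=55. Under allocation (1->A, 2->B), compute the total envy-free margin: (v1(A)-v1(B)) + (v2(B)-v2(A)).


Step 1: Player 1's margin = v1(A) - v1(B) = 30 - 81 = -51
Step 2: Player 2's margin = v2(B) - v2(A) = 55 - 96 = -41
Step 3: Total margin = -51 + -41 = -92

-92


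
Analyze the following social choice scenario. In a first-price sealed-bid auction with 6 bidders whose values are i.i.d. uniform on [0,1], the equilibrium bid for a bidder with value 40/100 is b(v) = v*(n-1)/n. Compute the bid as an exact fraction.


Step 1: The symmetric BNE bidding function is b(v) = v * (n-1) / n
Step 2: Substitute v = 2/5 and n = 6
Step 3: b = 2/5 * 5/6
Step 4: b = 1/3

1/3


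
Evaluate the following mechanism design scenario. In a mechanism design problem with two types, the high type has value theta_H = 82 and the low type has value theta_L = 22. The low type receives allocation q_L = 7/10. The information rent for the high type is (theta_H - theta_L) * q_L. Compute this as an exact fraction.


Step 1: theta_H - theta_L = 82 - 22 = 60
Step 2: Information rent = (theta_H - theta_L) * q_L
Step 3: = 60 * 7/10
Step 4: = 42

42


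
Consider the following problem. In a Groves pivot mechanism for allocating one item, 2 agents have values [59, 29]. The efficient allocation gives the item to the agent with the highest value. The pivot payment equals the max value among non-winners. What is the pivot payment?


Step 1: The efficient winner is agent 0 with value 59
Step 2: Other agents' values: [29]
Step 3: Pivot payment = max(others) = 29
Step 4: The winner pays 29

29


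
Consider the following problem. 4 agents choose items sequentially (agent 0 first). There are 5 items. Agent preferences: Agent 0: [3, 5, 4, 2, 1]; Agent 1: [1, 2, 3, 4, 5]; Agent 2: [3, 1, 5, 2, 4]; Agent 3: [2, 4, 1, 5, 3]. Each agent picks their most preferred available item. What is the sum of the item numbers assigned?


Step 1: Agent 0 picks item 3
Step 2: Agent 1 picks item 1
Step 3: Agent 2 picks item 5
Step 4: Agent 3 picks item 2
Step 5: Sum = 3 + 1 + 5 + 2 = 11

11


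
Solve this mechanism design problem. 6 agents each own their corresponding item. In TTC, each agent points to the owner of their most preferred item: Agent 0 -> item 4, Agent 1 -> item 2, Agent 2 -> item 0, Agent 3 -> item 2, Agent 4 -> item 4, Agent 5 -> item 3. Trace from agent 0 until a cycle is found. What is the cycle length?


Step 1: Trace the pointer graph from agent 0: 0 -> 4 -> 4
Step 2: A cycle is detected when we revisit agent 4
Step 3: The cycle is: 4 -> 4
Step 4: Cycle length = 1

1


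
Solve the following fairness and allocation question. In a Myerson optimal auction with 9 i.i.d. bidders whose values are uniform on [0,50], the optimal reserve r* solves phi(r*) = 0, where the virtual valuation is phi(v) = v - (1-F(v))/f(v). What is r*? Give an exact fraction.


Step 1: For U[0,50], F(v) = v/50 and f(v) = 1/50
Step 2: phi(v) = v - (1 - v/50)/(1/50) = v - (50 - v) = 2v - 50
Step 3: Set phi(r*) = 0: 2r* - 50 = 0
Step 4: r* = 50/2 = 25 (the number of bidders n = 9 does not enter)

25


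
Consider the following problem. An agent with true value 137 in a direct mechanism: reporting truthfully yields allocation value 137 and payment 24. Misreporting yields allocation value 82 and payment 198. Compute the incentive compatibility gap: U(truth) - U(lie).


Step 1: U(truth) = value - payment = 137 - 24 = 113
Step 2: U(lie) = allocation - payment = 82 - 198 = -116
Step 3: IC gap = 113 - (-116) = 229

229


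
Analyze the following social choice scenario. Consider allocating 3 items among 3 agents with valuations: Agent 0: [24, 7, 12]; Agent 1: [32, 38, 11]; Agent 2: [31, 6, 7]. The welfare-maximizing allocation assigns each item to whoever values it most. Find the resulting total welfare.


Step 1: For each item, find the maximum value among all agents.
Step 2: Item 0 -> Agent 1 (value 32)
Step 3: Item 1 -> Agent 1 (value 38)
Step 4: Item 2 -> Agent 0 (value 12)
Step 5: Total welfare = 32 + 38 + 12 = 82

82


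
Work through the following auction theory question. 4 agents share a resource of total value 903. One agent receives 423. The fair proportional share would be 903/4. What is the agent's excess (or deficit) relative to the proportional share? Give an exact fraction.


Step 1: Proportional share = 903/4
Step 2: Agent's actual allocation = 423
Step 3: Excess = 423 - 903/4 = 789/4

789/4


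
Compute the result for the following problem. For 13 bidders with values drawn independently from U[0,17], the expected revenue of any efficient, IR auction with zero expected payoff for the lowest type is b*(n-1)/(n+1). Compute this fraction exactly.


Step 1: By Revenue Equivalence, expected revenue = b*(n-1)/(n+1)
Step 2: Substituting n = 13, b = 17
Step 3: Revenue = 17*(13-1)/(13+1) = 17*12/14
Step 4: Revenue = 204/14 = 102/7

102/7
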